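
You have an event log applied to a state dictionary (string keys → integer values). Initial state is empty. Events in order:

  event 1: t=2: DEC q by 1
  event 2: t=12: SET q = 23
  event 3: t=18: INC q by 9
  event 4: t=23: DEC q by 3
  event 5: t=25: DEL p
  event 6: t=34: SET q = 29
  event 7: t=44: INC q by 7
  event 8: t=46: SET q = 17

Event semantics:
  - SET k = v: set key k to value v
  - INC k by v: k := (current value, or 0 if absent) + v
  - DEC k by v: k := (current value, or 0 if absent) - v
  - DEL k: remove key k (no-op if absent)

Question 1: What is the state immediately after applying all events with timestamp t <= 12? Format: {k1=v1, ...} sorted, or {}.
Answer: {q=23}

Derivation:
Apply events with t <= 12 (2 events):
  after event 1 (t=2: DEC q by 1): {q=-1}
  after event 2 (t=12: SET q = 23): {q=23}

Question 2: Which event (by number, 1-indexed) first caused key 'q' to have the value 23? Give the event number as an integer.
Answer: 2

Derivation:
Looking for first event where q becomes 23:
  event 1: q = -1
  event 2: q -1 -> 23  <-- first match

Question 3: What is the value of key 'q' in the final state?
Answer: 17

Derivation:
Track key 'q' through all 8 events:
  event 1 (t=2: DEC q by 1): q (absent) -> -1
  event 2 (t=12: SET q = 23): q -1 -> 23
  event 3 (t=18: INC q by 9): q 23 -> 32
  event 4 (t=23: DEC q by 3): q 32 -> 29
  event 5 (t=25: DEL p): q unchanged
  event 6 (t=34: SET q = 29): q 29 -> 29
  event 7 (t=44: INC q by 7): q 29 -> 36
  event 8 (t=46: SET q = 17): q 36 -> 17
Final: q = 17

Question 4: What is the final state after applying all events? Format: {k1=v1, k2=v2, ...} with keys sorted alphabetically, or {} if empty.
Answer: {q=17}

Derivation:
  after event 1 (t=2: DEC q by 1): {q=-1}
  after event 2 (t=12: SET q = 23): {q=23}
  after event 3 (t=18: INC q by 9): {q=32}
  after event 4 (t=23: DEC q by 3): {q=29}
  after event 5 (t=25: DEL p): {q=29}
  after event 6 (t=34: SET q = 29): {q=29}
  after event 7 (t=44: INC q by 7): {q=36}
  after event 8 (t=46: SET q = 17): {q=17}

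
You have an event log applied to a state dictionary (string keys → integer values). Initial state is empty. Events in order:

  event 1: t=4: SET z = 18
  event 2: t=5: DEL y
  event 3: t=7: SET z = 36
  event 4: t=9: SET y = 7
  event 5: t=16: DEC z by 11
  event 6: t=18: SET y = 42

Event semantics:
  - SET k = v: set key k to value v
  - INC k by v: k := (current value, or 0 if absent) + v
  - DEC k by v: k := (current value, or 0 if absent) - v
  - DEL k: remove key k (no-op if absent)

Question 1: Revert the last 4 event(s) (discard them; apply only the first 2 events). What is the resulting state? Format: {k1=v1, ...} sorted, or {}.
Keep first 2 events (discard last 4):
  after event 1 (t=4: SET z = 18): {z=18}
  after event 2 (t=5: DEL y): {z=18}

Answer: {z=18}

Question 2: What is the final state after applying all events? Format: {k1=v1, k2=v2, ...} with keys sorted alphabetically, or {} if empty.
  after event 1 (t=4: SET z = 18): {z=18}
  after event 2 (t=5: DEL y): {z=18}
  after event 3 (t=7: SET z = 36): {z=36}
  after event 4 (t=9: SET y = 7): {y=7, z=36}
  after event 5 (t=16: DEC z by 11): {y=7, z=25}
  after event 6 (t=18: SET y = 42): {y=42, z=25}

Answer: {y=42, z=25}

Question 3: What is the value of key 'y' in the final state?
Answer: 42

Derivation:
Track key 'y' through all 6 events:
  event 1 (t=4: SET z = 18): y unchanged
  event 2 (t=5: DEL y): y (absent) -> (absent)
  event 3 (t=7: SET z = 36): y unchanged
  event 4 (t=9: SET y = 7): y (absent) -> 7
  event 5 (t=16: DEC z by 11): y unchanged
  event 6 (t=18: SET y = 42): y 7 -> 42
Final: y = 42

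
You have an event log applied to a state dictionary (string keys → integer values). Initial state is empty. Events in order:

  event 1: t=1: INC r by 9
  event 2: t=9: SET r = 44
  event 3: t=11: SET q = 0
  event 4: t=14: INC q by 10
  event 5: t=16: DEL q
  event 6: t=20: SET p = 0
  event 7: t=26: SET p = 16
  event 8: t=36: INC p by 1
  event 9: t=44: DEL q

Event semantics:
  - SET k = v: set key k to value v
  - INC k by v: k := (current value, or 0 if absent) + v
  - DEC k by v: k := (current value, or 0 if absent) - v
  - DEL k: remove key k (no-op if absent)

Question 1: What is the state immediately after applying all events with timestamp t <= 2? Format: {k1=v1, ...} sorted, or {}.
Apply events with t <= 2 (1 events):
  after event 1 (t=1: INC r by 9): {r=9}

Answer: {r=9}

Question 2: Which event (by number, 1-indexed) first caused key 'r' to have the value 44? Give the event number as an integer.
Answer: 2

Derivation:
Looking for first event where r becomes 44:
  event 1: r = 9
  event 2: r 9 -> 44  <-- first match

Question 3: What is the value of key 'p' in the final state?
Track key 'p' through all 9 events:
  event 1 (t=1: INC r by 9): p unchanged
  event 2 (t=9: SET r = 44): p unchanged
  event 3 (t=11: SET q = 0): p unchanged
  event 4 (t=14: INC q by 10): p unchanged
  event 5 (t=16: DEL q): p unchanged
  event 6 (t=20: SET p = 0): p (absent) -> 0
  event 7 (t=26: SET p = 16): p 0 -> 16
  event 8 (t=36: INC p by 1): p 16 -> 17
  event 9 (t=44: DEL q): p unchanged
Final: p = 17

Answer: 17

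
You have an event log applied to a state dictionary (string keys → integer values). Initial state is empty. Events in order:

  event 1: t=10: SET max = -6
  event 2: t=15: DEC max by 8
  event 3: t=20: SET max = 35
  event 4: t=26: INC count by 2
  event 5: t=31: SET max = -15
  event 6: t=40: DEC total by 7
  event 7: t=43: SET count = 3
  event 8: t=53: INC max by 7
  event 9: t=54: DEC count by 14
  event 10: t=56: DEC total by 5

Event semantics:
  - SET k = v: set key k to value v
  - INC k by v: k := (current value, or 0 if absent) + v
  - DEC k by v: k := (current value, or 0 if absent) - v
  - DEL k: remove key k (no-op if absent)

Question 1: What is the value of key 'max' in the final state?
Track key 'max' through all 10 events:
  event 1 (t=10: SET max = -6): max (absent) -> -6
  event 2 (t=15: DEC max by 8): max -6 -> -14
  event 3 (t=20: SET max = 35): max -14 -> 35
  event 4 (t=26: INC count by 2): max unchanged
  event 5 (t=31: SET max = -15): max 35 -> -15
  event 6 (t=40: DEC total by 7): max unchanged
  event 7 (t=43: SET count = 3): max unchanged
  event 8 (t=53: INC max by 7): max -15 -> -8
  event 9 (t=54: DEC count by 14): max unchanged
  event 10 (t=56: DEC total by 5): max unchanged
Final: max = -8

Answer: -8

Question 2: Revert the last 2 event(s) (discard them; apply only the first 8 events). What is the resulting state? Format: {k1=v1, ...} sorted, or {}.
Answer: {count=3, max=-8, total=-7}

Derivation:
Keep first 8 events (discard last 2):
  after event 1 (t=10: SET max = -6): {max=-6}
  after event 2 (t=15: DEC max by 8): {max=-14}
  after event 3 (t=20: SET max = 35): {max=35}
  after event 4 (t=26: INC count by 2): {count=2, max=35}
  after event 5 (t=31: SET max = -15): {count=2, max=-15}
  after event 6 (t=40: DEC total by 7): {count=2, max=-15, total=-7}
  after event 7 (t=43: SET count = 3): {count=3, max=-15, total=-7}
  after event 8 (t=53: INC max by 7): {count=3, max=-8, total=-7}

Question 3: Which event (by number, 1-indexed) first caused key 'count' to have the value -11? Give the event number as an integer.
Answer: 9

Derivation:
Looking for first event where count becomes -11:
  event 4: count = 2
  event 5: count = 2
  event 6: count = 2
  event 7: count = 3
  event 8: count = 3
  event 9: count 3 -> -11  <-- first match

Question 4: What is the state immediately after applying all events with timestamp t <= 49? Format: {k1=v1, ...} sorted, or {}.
Apply events with t <= 49 (7 events):
  after event 1 (t=10: SET max = -6): {max=-6}
  after event 2 (t=15: DEC max by 8): {max=-14}
  after event 3 (t=20: SET max = 35): {max=35}
  after event 4 (t=26: INC count by 2): {count=2, max=35}
  after event 5 (t=31: SET max = -15): {count=2, max=-15}
  after event 6 (t=40: DEC total by 7): {count=2, max=-15, total=-7}
  after event 7 (t=43: SET count = 3): {count=3, max=-15, total=-7}

Answer: {count=3, max=-15, total=-7}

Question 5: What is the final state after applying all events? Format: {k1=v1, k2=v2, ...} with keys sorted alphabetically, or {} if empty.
  after event 1 (t=10: SET max = -6): {max=-6}
  after event 2 (t=15: DEC max by 8): {max=-14}
  after event 3 (t=20: SET max = 35): {max=35}
  after event 4 (t=26: INC count by 2): {count=2, max=35}
  after event 5 (t=31: SET max = -15): {count=2, max=-15}
  after event 6 (t=40: DEC total by 7): {count=2, max=-15, total=-7}
  after event 7 (t=43: SET count = 3): {count=3, max=-15, total=-7}
  after event 8 (t=53: INC max by 7): {count=3, max=-8, total=-7}
  after event 9 (t=54: DEC count by 14): {count=-11, max=-8, total=-7}
  after event 10 (t=56: DEC total by 5): {count=-11, max=-8, total=-12}

Answer: {count=-11, max=-8, total=-12}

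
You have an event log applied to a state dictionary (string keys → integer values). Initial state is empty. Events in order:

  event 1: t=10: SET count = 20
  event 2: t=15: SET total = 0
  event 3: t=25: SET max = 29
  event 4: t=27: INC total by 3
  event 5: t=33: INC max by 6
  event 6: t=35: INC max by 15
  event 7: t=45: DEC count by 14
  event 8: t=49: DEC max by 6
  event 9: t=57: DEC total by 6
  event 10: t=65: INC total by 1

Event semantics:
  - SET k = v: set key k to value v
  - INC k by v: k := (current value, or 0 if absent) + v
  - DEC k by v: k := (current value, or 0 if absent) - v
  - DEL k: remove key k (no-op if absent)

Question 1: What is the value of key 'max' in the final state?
Track key 'max' through all 10 events:
  event 1 (t=10: SET count = 20): max unchanged
  event 2 (t=15: SET total = 0): max unchanged
  event 3 (t=25: SET max = 29): max (absent) -> 29
  event 4 (t=27: INC total by 3): max unchanged
  event 5 (t=33: INC max by 6): max 29 -> 35
  event 6 (t=35: INC max by 15): max 35 -> 50
  event 7 (t=45: DEC count by 14): max unchanged
  event 8 (t=49: DEC max by 6): max 50 -> 44
  event 9 (t=57: DEC total by 6): max unchanged
  event 10 (t=65: INC total by 1): max unchanged
Final: max = 44

Answer: 44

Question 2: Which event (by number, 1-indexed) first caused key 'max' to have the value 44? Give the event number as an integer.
Looking for first event where max becomes 44:
  event 3: max = 29
  event 4: max = 29
  event 5: max = 35
  event 6: max = 50
  event 7: max = 50
  event 8: max 50 -> 44  <-- first match

Answer: 8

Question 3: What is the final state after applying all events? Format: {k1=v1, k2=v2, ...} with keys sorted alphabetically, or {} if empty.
Answer: {count=6, max=44, total=-2}

Derivation:
  after event 1 (t=10: SET count = 20): {count=20}
  after event 2 (t=15: SET total = 0): {count=20, total=0}
  after event 3 (t=25: SET max = 29): {count=20, max=29, total=0}
  after event 4 (t=27: INC total by 3): {count=20, max=29, total=3}
  after event 5 (t=33: INC max by 6): {count=20, max=35, total=3}
  after event 6 (t=35: INC max by 15): {count=20, max=50, total=3}
  after event 7 (t=45: DEC count by 14): {count=6, max=50, total=3}
  after event 8 (t=49: DEC max by 6): {count=6, max=44, total=3}
  after event 9 (t=57: DEC total by 6): {count=6, max=44, total=-3}
  after event 10 (t=65: INC total by 1): {count=6, max=44, total=-2}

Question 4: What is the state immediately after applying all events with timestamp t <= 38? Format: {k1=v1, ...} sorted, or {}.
Answer: {count=20, max=50, total=3}

Derivation:
Apply events with t <= 38 (6 events):
  after event 1 (t=10: SET count = 20): {count=20}
  after event 2 (t=15: SET total = 0): {count=20, total=0}
  after event 3 (t=25: SET max = 29): {count=20, max=29, total=0}
  after event 4 (t=27: INC total by 3): {count=20, max=29, total=3}
  after event 5 (t=33: INC max by 6): {count=20, max=35, total=3}
  after event 6 (t=35: INC max by 15): {count=20, max=50, total=3}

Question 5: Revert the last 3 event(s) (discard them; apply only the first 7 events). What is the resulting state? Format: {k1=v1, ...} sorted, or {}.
Answer: {count=6, max=50, total=3}

Derivation:
Keep first 7 events (discard last 3):
  after event 1 (t=10: SET count = 20): {count=20}
  after event 2 (t=15: SET total = 0): {count=20, total=0}
  after event 3 (t=25: SET max = 29): {count=20, max=29, total=0}
  after event 4 (t=27: INC total by 3): {count=20, max=29, total=3}
  after event 5 (t=33: INC max by 6): {count=20, max=35, total=3}
  after event 6 (t=35: INC max by 15): {count=20, max=50, total=3}
  after event 7 (t=45: DEC count by 14): {count=6, max=50, total=3}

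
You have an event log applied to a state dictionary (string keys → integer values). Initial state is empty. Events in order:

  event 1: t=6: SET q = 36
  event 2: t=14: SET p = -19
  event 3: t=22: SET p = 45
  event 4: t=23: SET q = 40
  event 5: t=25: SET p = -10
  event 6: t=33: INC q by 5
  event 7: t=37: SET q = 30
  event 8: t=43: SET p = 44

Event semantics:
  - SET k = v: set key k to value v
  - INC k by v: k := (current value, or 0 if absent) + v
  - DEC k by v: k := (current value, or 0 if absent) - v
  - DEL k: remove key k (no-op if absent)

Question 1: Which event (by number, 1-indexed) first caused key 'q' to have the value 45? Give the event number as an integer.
Looking for first event where q becomes 45:
  event 1: q = 36
  event 2: q = 36
  event 3: q = 36
  event 4: q = 40
  event 5: q = 40
  event 6: q 40 -> 45  <-- first match

Answer: 6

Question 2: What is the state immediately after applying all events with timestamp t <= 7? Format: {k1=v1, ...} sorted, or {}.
Apply events with t <= 7 (1 events):
  after event 1 (t=6: SET q = 36): {q=36}

Answer: {q=36}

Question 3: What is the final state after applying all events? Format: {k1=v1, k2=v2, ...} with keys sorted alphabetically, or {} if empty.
Answer: {p=44, q=30}

Derivation:
  after event 1 (t=6: SET q = 36): {q=36}
  after event 2 (t=14: SET p = -19): {p=-19, q=36}
  after event 3 (t=22: SET p = 45): {p=45, q=36}
  after event 4 (t=23: SET q = 40): {p=45, q=40}
  after event 5 (t=25: SET p = -10): {p=-10, q=40}
  after event 6 (t=33: INC q by 5): {p=-10, q=45}
  after event 7 (t=37: SET q = 30): {p=-10, q=30}
  after event 8 (t=43: SET p = 44): {p=44, q=30}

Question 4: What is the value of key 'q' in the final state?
Answer: 30

Derivation:
Track key 'q' through all 8 events:
  event 1 (t=6: SET q = 36): q (absent) -> 36
  event 2 (t=14: SET p = -19): q unchanged
  event 3 (t=22: SET p = 45): q unchanged
  event 4 (t=23: SET q = 40): q 36 -> 40
  event 5 (t=25: SET p = -10): q unchanged
  event 6 (t=33: INC q by 5): q 40 -> 45
  event 7 (t=37: SET q = 30): q 45 -> 30
  event 8 (t=43: SET p = 44): q unchanged
Final: q = 30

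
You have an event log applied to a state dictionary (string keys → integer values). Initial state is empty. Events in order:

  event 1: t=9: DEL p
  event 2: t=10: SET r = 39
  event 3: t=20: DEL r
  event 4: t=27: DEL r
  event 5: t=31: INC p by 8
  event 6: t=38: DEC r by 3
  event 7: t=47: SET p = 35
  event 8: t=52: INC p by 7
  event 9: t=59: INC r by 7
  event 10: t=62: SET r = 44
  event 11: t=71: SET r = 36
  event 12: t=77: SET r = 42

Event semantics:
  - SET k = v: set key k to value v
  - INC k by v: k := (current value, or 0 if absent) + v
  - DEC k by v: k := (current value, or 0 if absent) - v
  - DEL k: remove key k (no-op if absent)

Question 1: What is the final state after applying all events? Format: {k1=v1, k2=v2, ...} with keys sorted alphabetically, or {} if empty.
Answer: {p=42, r=42}

Derivation:
  after event 1 (t=9: DEL p): {}
  after event 2 (t=10: SET r = 39): {r=39}
  after event 3 (t=20: DEL r): {}
  after event 4 (t=27: DEL r): {}
  after event 5 (t=31: INC p by 8): {p=8}
  after event 6 (t=38: DEC r by 3): {p=8, r=-3}
  after event 7 (t=47: SET p = 35): {p=35, r=-3}
  after event 8 (t=52: INC p by 7): {p=42, r=-3}
  after event 9 (t=59: INC r by 7): {p=42, r=4}
  after event 10 (t=62: SET r = 44): {p=42, r=44}
  after event 11 (t=71: SET r = 36): {p=42, r=36}
  after event 12 (t=77: SET r = 42): {p=42, r=42}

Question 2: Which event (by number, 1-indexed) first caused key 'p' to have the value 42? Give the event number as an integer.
Answer: 8

Derivation:
Looking for first event where p becomes 42:
  event 5: p = 8
  event 6: p = 8
  event 7: p = 35
  event 8: p 35 -> 42  <-- first match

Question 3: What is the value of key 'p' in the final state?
Track key 'p' through all 12 events:
  event 1 (t=9: DEL p): p (absent) -> (absent)
  event 2 (t=10: SET r = 39): p unchanged
  event 3 (t=20: DEL r): p unchanged
  event 4 (t=27: DEL r): p unchanged
  event 5 (t=31: INC p by 8): p (absent) -> 8
  event 6 (t=38: DEC r by 3): p unchanged
  event 7 (t=47: SET p = 35): p 8 -> 35
  event 8 (t=52: INC p by 7): p 35 -> 42
  event 9 (t=59: INC r by 7): p unchanged
  event 10 (t=62: SET r = 44): p unchanged
  event 11 (t=71: SET r = 36): p unchanged
  event 12 (t=77: SET r = 42): p unchanged
Final: p = 42

Answer: 42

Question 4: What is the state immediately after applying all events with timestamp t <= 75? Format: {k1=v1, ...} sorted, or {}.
Apply events with t <= 75 (11 events):
  after event 1 (t=9: DEL p): {}
  after event 2 (t=10: SET r = 39): {r=39}
  after event 3 (t=20: DEL r): {}
  after event 4 (t=27: DEL r): {}
  after event 5 (t=31: INC p by 8): {p=8}
  after event 6 (t=38: DEC r by 3): {p=8, r=-3}
  after event 7 (t=47: SET p = 35): {p=35, r=-3}
  after event 8 (t=52: INC p by 7): {p=42, r=-3}
  after event 9 (t=59: INC r by 7): {p=42, r=4}
  after event 10 (t=62: SET r = 44): {p=42, r=44}
  after event 11 (t=71: SET r = 36): {p=42, r=36}

Answer: {p=42, r=36}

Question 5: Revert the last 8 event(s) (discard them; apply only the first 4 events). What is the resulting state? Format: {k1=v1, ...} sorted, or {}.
Keep first 4 events (discard last 8):
  after event 1 (t=9: DEL p): {}
  after event 2 (t=10: SET r = 39): {r=39}
  after event 3 (t=20: DEL r): {}
  after event 4 (t=27: DEL r): {}

Answer: {}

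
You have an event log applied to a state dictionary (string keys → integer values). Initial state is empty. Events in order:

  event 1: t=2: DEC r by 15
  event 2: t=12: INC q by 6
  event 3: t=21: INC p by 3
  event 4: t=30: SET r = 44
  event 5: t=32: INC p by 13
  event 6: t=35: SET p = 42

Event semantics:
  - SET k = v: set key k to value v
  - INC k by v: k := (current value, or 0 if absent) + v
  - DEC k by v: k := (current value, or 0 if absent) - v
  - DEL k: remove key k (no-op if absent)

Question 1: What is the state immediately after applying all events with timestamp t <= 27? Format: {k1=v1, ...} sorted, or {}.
Answer: {p=3, q=6, r=-15}

Derivation:
Apply events with t <= 27 (3 events):
  after event 1 (t=2: DEC r by 15): {r=-15}
  after event 2 (t=12: INC q by 6): {q=6, r=-15}
  after event 3 (t=21: INC p by 3): {p=3, q=6, r=-15}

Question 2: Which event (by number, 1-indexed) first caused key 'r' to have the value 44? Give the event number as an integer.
Looking for first event where r becomes 44:
  event 1: r = -15
  event 2: r = -15
  event 3: r = -15
  event 4: r -15 -> 44  <-- first match

Answer: 4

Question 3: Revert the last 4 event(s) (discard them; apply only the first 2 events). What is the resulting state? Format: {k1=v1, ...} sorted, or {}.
Keep first 2 events (discard last 4):
  after event 1 (t=2: DEC r by 15): {r=-15}
  after event 2 (t=12: INC q by 6): {q=6, r=-15}

Answer: {q=6, r=-15}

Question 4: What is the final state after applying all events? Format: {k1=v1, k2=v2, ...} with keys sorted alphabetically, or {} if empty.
Answer: {p=42, q=6, r=44}

Derivation:
  after event 1 (t=2: DEC r by 15): {r=-15}
  after event 2 (t=12: INC q by 6): {q=6, r=-15}
  after event 3 (t=21: INC p by 3): {p=3, q=6, r=-15}
  after event 4 (t=30: SET r = 44): {p=3, q=6, r=44}
  after event 5 (t=32: INC p by 13): {p=16, q=6, r=44}
  after event 6 (t=35: SET p = 42): {p=42, q=6, r=44}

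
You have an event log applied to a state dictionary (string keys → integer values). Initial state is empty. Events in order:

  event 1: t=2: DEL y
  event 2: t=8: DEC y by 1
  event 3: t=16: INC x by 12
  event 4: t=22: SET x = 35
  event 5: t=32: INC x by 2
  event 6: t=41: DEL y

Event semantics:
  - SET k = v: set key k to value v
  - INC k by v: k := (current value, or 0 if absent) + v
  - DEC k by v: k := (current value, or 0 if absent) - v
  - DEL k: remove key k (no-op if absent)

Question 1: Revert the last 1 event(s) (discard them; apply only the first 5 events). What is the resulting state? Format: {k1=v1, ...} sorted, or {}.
Keep first 5 events (discard last 1):
  after event 1 (t=2: DEL y): {}
  after event 2 (t=8: DEC y by 1): {y=-1}
  after event 3 (t=16: INC x by 12): {x=12, y=-1}
  after event 4 (t=22: SET x = 35): {x=35, y=-1}
  after event 5 (t=32: INC x by 2): {x=37, y=-1}

Answer: {x=37, y=-1}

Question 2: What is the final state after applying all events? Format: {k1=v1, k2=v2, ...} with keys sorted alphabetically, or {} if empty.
  after event 1 (t=2: DEL y): {}
  after event 2 (t=8: DEC y by 1): {y=-1}
  after event 3 (t=16: INC x by 12): {x=12, y=-1}
  after event 4 (t=22: SET x = 35): {x=35, y=-1}
  after event 5 (t=32: INC x by 2): {x=37, y=-1}
  after event 6 (t=41: DEL y): {x=37}

Answer: {x=37}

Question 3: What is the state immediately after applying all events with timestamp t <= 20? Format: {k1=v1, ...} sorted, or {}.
Apply events with t <= 20 (3 events):
  after event 1 (t=2: DEL y): {}
  after event 2 (t=8: DEC y by 1): {y=-1}
  after event 3 (t=16: INC x by 12): {x=12, y=-1}

Answer: {x=12, y=-1}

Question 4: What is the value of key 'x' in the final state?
Track key 'x' through all 6 events:
  event 1 (t=2: DEL y): x unchanged
  event 2 (t=8: DEC y by 1): x unchanged
  event 3 (t=16: INC x by 12): x (absent) -> 12
  event 4 (t=22: SET x = 35): x 12 -> 35
  event 5 (t=32: INC x by 2): x 35 -> 37
  event 6 (t=41: DEL y): x unchanged
Final: x = 37

Answer: 37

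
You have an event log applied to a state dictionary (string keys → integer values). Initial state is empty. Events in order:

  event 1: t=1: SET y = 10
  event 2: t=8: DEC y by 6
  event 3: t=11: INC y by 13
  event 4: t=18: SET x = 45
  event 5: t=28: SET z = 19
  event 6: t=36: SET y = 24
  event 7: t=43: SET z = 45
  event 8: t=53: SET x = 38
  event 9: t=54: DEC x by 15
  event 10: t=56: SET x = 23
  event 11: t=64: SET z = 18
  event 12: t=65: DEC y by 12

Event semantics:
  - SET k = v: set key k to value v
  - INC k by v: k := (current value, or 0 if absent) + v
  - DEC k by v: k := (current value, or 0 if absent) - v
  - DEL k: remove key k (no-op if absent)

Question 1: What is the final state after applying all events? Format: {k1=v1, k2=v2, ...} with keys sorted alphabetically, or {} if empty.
Answer: {x=23, y=12, z=18}

Derivation:
  after event 1 (t=1: SET y = 10): {y=10}
  after event 2 (t=8: DEC y by 6): {y=4}
  after event 3 (t=11: INC y by 13): {y=17}
  after event 4 (t=18: SET x = 45): {x=45, y=17}
  after event 5 (t=28: SET z = 19): {x=45, y=17, z=19}
  after event 6 (t=36: SET y = 24): {x=45, y=24, z=19}
  after event 7 (t=43: SET z = 45): {x=45, y=24, z=45}
  after event 8 (t=53: SET x = 38): {x=38, y=24, z=45}
  after event 9 (t=54: DEC x by 15): {x=23, y=24, z=45}
  after event 10 (t=56: SET x = 23): {x=23, y=24, z=45}
  after event 11 (t=64: SET z = 18): {x=23, y=24, z=18}
  after event 12 (t=65: DEC y by 12): {x=23, y=12, z=18}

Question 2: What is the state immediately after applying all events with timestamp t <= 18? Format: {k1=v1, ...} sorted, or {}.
Apply events with t <= 18 (4 events):
  after event 1 (t=1: SET y = 10): {y=10}
  after event 2 (t=8: DEC y by 6): {y=4}
  after event 3 (t=11: INC y by 13): {y=17}
  after event 4 (t=18: SET x = 45): {x=45, y=17}

Answer: {x=45, y=17}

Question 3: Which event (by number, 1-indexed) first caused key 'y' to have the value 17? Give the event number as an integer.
Looking for first event where y becomes 17:
  event 1: y = 10
  event 2: y = 4
  event 3: y 4 -> 17  <-- first match

Answer: 3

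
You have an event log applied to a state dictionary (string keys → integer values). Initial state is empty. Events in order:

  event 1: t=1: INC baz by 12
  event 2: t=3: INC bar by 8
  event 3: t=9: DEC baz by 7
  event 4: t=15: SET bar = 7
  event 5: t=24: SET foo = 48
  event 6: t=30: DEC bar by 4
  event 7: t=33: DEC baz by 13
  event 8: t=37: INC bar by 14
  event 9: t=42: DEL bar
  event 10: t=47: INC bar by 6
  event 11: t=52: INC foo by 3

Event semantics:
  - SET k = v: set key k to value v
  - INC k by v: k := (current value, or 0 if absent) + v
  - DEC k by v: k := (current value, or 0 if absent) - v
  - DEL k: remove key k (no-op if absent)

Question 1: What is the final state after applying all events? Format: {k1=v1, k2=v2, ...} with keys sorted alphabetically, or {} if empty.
Answer: {bar=6, baz=-8, foo=51}

Derivation:
  after event 1 (t=1: INC baz by 12): {baz=12}
  after event 2 (t=3: INC bar by 8): {bar=8, baz=12}
  after event 3 (t=9: DEC baz by 7): {bar=8, baz=5}
  after event 4 (t=15: SET bar = 7): {bar=7, baz=5}
  after event 5 (t=24: SET foo = 48): {bar=7, baz=5, foo=48}
  after event 6 (t=30: DEC bar by 4): {bar=3, baz=5, foo=48}
  after event 7 (t=33: DEC baz by 13): {bar=3, baz=-8, foo=48}
  after event 8 (t=37: INC bar by 14): {bar=17, baz=-8, foo=48}
  after event 9 (t=42: DEL bar): {baz=-8, foo=48}
  after event 10 (t=47: INC bar by 6): {bar=6, baz=-8, foo=48}
  after event 11 (t=52: INC foo by 3): {bar=6, baz=-8, foo=51}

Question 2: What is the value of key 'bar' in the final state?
Answer: 6

Derivation:
Track key 'bar' through all 11 events:
  event 1 (t=1: INC baz by 12): bar unchanged
  event 2 (t=3: INC bar by 8): bar (absent) -> 8
  event 3 (t=9: DEC baz by 7): bar unchanged
  event 4 (t=15: SET bar = 7): bar 8 -> 7
  event 5 (t=24: SET foo = 48): bar unchanged
  event 6 (t=30: DEC bar by 4): bar 7 -> 3
  event 7 (t=33: DEC baz by 13): bar unchanged
  event 8 (t=37: INC bar by 14): bar 3 -> 17
  event 9 (t=42: DEL bar): bar 17 -> (absent)
  event 10 (t=47: INC bar by 6): bar (absent) -> 6
  event 11 (t=52: INC foo by 3): bar unchanged
Final: bar = 6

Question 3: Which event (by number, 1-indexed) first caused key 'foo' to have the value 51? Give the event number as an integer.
Looking for first event where foo becomes 51:
  event 5: foo = 48
  event 6: foo = 48
  event 7: foo = 48
  event 8: foo = 48
  event 9: foo = 48
  event 10: foo = 48
  event 11: foo 48 -> 51  <-- first match

Answer: 11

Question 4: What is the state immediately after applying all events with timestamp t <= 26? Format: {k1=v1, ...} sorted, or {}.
Apply events with t <= 26 (5 events):
  after event 1 (t=1: INC baz by 12): {baz=12}
  after event 2 (t=3: INC bar by 8): {bar=8, baz=12}
  after event 3 (t=9: DEC baz by 7): {bar=8, baz=5}
  after event 4 (t=15: SET bar = 7): {bar=7, baz=5}
  after event 5 (t=24: SET foo = 48): {bar=7, baz=5, foo=48}

Answer: {bar=7, baz=5, foo=48}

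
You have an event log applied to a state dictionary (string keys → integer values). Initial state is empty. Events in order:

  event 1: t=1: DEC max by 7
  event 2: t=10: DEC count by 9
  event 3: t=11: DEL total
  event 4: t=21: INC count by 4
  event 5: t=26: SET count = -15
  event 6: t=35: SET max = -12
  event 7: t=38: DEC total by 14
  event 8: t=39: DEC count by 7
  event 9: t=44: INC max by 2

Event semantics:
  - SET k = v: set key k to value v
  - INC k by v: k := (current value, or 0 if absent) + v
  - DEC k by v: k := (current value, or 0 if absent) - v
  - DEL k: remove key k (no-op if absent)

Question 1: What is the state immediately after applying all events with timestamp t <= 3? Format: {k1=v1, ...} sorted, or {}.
Answer: {max=-7}

Derivation:
Apply events with t <= 3 (1 events):
  after event 1 (t=1: DEC max by 7): {max=-7}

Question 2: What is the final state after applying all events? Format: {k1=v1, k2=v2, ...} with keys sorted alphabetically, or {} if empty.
Answer: {count=-22, max=-10, total=-14}

Derivation:
  after event 1 (t=1: DEC max by 7): {max=-7}
  after event 2 (t=10: DEC count by 9): {count=-9, max=-7}
  after event 3 (t=11: DEL total): {count=-9, max=-7}
  after event 4 (t=21: INC count by 4): {count=-5, max=-7}
  after event 5 (t=26: SET count = -15): {count=-15, max=-7}
  after event 6 (t=35: SET max = -12): {count=-15, max=-12}
  after event 7 (t=38: DEC total by 14): {count=-15, max=-12, total=-14}
  after event 8 (t=39: DEC count by 7): {count=-22, max=-12, total=-14}
  after event 9 (t=44: INC max by 2): {count=-22, max=-10, total=-14}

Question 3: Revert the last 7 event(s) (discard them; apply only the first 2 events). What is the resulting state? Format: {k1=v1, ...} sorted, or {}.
Answer: {count=-9, max=-7}

Derivation:
Keep first 2 events (discard last 7):
  after event 1 (t=1: DEC max by 7): {max=-7}
  after event 2 (t=10: DEC count by 9): {count=-9, max=-7}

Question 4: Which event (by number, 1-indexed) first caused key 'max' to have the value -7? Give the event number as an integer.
Looking for first event where max becomes -7:
  event 1: max (absent) -> -7  <-- first match

Answer: 1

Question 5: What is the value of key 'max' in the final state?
Track key 'max' through all 9 events:
  event 1 (t=1: DEC max by 7): max (absent) -> -7
  event 2 (t=10: DEC count by 9): max unchanged
  event 3 (t=11: DEL total): max unchanged
  event 4 (t=21: INC count by 4): max unchanged
  event 5 (t=26: SET count = -15): max unchanged
  event 6 (t=35: SET max = -12): max -7 -> -12
  event 7 (t=38: DEC total by 14): max unchanged
  event 8 (t=39: DEC count by 7): max unchanged
  event 9 (t=44: INC max by 2): max -12 -> -10
Final: max = -10

Answer: -10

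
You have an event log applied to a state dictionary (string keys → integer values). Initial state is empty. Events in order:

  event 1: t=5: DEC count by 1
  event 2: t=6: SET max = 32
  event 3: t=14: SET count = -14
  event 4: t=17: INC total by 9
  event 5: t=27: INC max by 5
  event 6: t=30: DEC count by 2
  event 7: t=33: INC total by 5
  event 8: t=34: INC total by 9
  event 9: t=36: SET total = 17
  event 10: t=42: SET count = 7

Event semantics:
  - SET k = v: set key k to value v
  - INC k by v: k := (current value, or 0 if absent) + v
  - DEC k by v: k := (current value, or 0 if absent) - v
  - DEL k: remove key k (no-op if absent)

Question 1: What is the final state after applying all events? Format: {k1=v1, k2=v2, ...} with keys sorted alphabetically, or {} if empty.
Answer: {count=7, max=37, total=17}

Derivation:
  after event 1 (t=5: DEC count by 1): {count=-1}
  after event 2 (t=6: SET max = 32): {count=-1, max=32}
  after event 3 (t=14: SET count = -14): {count=-14, max=32}
  after event 4 (t=17: INC total by 9): {count=-14, max=32, total=9}
  after event 5 (t=27: INC max by 5): {count=-14, max=37, total=9}
  after event 6 (t=30: DEC count by 2): {count=-16, max=37, total=9}
  after event 7 (t=33: INC total by 5): {count=-16, max=37, total=14}
  after event 8 (t=34: INC total by 9): {count=-16, max=37, total=23}
  after event 9 (t=36: SET total = 17): {count=-16, max=37, total=17}
  after event 10 (t=42: SET count = 7): {count=7, max=37, total=17}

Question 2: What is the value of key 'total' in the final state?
Answer: 17

Derivation:
Track key 'total' through all 10 events:
  event 1 (t=5: DEC count by 1): total unchanged
  event 2 (t=6: SET max = 32): total unchanged
  event 3 (t=14: SET count = -14): total unchanged
  event 4 (t=17: INC total by 9): total (absent) -> 9
  event 5 (t=27: INC max by 5): total unchanged
  event 6 (t=30: DEC count by 2): total unchanged
  event 7 (t=33: INC total by 5): total 9 -> 14
  event 8 (t=34: INC total by 9): total 14 -> 23
  event 9 (t=36: SET total = 17): total 23 -> 17
  event 10 (t=42: SET count = 7): total unchanged
Final: total = 17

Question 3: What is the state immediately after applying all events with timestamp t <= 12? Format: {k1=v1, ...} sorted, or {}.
Answer: {count=-1, max=32}

Derivation:
Apply events with t <= 12 (2 events):
  after event 1 (t=5: DEC count by 1): {count=-1}
  after event 2 (t=6: SET max = 32): {count=-1, max=32}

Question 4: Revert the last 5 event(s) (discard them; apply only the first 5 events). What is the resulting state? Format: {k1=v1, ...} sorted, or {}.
Answer: {count=-14, max=37, total=9}

Derivation:
Keep first 5 events (discard last 5):
  after event 1 (t=5: DEC count by 1): {count=-1}
  after event 2 (t=6: SET max = 32): {count=-1, max=32}
  after event 3 (t=14: SET count = -14): {count=-14, max=32}
  after event 4 (t=17: INC total by 9): {count=-14, max=32, total=9}
  after event 5 (t=27: INC max by 5): {count=-14, max=37, total=9}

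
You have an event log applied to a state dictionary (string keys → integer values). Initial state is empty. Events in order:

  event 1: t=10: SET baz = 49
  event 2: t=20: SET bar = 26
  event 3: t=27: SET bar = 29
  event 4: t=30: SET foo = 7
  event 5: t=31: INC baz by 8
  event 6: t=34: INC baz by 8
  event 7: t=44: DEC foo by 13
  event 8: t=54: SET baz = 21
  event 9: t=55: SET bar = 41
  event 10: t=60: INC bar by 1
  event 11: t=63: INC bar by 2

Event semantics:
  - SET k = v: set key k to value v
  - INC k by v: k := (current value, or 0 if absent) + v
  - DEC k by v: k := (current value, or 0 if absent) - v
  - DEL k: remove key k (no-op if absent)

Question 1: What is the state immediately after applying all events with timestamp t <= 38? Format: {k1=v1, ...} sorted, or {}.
Apply events with t <= 38 (6 events):
  after event 1 (t=10: SET baz = 49): {baz=49}
  after event 2 (t=20: SET bar = 26): {bar=26, baz=49}
  after event 3 (t=27: SET bar = 29): {bar=29, baz=49}
  after event 4 (t=30: SET foo = 7): {bar=29, baz=49, foo=7}
  after event 5 (t=31: INC baz by 8): {bar=29, baz=57, foo=7}
  after event 6 (t=34: INC baz by 8): {bar=29, baz=65, foo=7}

Answer: {bar=29, baz=65, foo=7}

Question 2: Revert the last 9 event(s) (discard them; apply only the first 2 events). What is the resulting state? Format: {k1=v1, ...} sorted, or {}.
Answer: {bar=26, baz=49}

Derivation:
Keep first 2 events (discard last 9):
  after event 1 (t=10: SET baz = 49): {baz=49}
  after event 2 (t=20: SET bar = 26): {bar=26, baz=49}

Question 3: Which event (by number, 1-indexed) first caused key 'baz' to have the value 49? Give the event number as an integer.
Answer: 1

Derivation:
Looking for first event where baz becomes 49:
  event 1: baz (absent) -> 49  <-- first match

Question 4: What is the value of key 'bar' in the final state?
Track key 'bar' through all 11 events:
  event 1 (t=10: SET baz = 49): bar unchanged
  event 2 (t=20: SET bar = 26): bar (absent) -> 26
  event 3 (t=27: SET bar = 29): bar 26 -> 29
  event 4 (t=30: SET foo = 7): bar unchanged
  event 5 (t=31: INC baz by 8): bar unchanged
  event 6 (t=34: INC baz by 8): bar unchanged
  event 7 (t=44: DEC foo by 13): bar unchanged
  event 8 (t=54: SET baz = 21): bar unchanged
  event 9 (t=55: SET bar = 41): bar 29 -> 41
  event 10 (t=60: INC bar by 1): bar 41 -> 42
  event 11 (t=63: INC bar by 2): bar 42 -> 44
Final: bar = 44

Answer: 44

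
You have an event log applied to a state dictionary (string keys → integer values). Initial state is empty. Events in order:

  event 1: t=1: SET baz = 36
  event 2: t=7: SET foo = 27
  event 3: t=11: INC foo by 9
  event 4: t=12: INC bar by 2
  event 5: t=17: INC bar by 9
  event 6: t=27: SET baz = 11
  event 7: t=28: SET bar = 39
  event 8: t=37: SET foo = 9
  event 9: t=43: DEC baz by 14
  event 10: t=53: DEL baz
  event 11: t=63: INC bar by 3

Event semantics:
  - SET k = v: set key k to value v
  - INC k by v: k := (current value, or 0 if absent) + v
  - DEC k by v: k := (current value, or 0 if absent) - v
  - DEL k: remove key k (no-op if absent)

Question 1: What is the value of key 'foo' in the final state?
Track key 'foo' through all 11 events:
  event 1 (t=1: SET baz = 36): foo unchanged
  event 2 (t=7: SET foo = 27): foo (absent) -> 27
  event 3 (t=11: INC foo by 9): foo 27 -> 36
  event 4 (t=12: INC bar by 2): foo unchanged
  event 5 (t=17: INC bar by 9): foo unchanged
  event 6 (t=27: SET baz = 11): foo unchanged
  event 7 (t=28: SET bar = 39): foo unchanged
  event 8 (t=37: SET foo = 9): foo 36 -> 9
  event 9 (t=43: DEC baz by 14): foo unchanged
  event 10 (t=53: DEL baz): foo unchanged
  event 11 (t=63: INC bar by 3): foo unchanged
Final: foo = 9

Answer: 9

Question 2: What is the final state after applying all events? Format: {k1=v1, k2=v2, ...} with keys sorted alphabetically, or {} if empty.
  after event 1 (t=1: SET baz = 36): {baz=36}
  after event 2 (t=7: SET foo = 27): {baz=36, foo=27}
  after event 3 (t=11: INC foo by 9): {baz=36, foo=36}
  after event 4 (t=12: INC bar by 2): {bar=2, baz=36, foo=36}
  after event 5 (t=17: INC bar by 9): {bar=11, baz=36, foo=36}
  after event 6 (t=27: SET baz = 11): {bar=11, baz=11, foo=36}
  after event 7 (t=28: SET bar = 39): {bar=39, baz=11, foo=36}
  after event 8 (t=37: SET foo = 9): {bar=39, baz=11, foo=9}
  after event 9 (t=43: DEC baz by 14): {bar=39, baz=-3, foo=9}
  after event 10 (t=53: DEL baz): {bar=39, foo=9}
  after event 11 (t=63: INC bar by 3): {bar=42, foo=9}

Answer: {bar=42, foo=9}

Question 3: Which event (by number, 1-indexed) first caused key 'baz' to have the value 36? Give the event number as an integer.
Looking for first event where baz becomes 36:
  event 1: baz (absent) -> 36  <-- first match

Answer: 1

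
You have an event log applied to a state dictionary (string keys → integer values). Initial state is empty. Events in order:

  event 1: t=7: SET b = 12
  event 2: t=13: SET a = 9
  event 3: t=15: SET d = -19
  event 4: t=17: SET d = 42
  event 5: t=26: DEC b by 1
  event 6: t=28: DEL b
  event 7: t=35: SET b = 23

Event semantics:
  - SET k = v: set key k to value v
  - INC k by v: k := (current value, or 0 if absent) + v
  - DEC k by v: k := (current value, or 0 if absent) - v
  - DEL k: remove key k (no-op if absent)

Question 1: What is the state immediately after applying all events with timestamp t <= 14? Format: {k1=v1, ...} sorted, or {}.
Apply events with t <= 14 (2 events):
  after event 1 (t=7: SET b = 12): {b=12}
  after event 2 (t=13: SET a = 9): {a=9, b=12}

Answer: {a=9, b=12}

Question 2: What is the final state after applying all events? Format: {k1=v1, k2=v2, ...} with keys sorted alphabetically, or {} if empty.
Answer: {a=9, b=23, d=42}

Derivation:
  after event 1 (t=7: SET b = 12): {b=12}
  after event 2 (t=13: SET a = 9): {a=9, b=12}
  after event 3 (t=15: SET d = -19): {a=9, b=12, d=-19}
  after event 4 (t=17: SET d = 42): {a=9, b=12, d=42}
  after event 5 (t=26: DEC b by 1): {a=9, b=11, d=42}
  after event 6 (t=28: DEL b): {a=9, d=42}
  after event 7 (t=35: SET b = 23): {a=9, b=23, d=42}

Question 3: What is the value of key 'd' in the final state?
Answer: 42

Derivation:
Track key 'd' through all 7 events:
  event 1 (t=7: SET b = 12): d unchanged
  event 2 (t=13: SET a = 9): d unchanged
  event 3 (t=15: SET d = -19): d (absent) -> -19
  event 4 (t=17: SET d = 42): d -19 -> 42
  event 5 (t=26: DEC b by 1): d unchanged
  event 6 (t=28: DEL b): d unchanged
  event 7 (t=35: SET b = 23): d unchanged
Final: d = 42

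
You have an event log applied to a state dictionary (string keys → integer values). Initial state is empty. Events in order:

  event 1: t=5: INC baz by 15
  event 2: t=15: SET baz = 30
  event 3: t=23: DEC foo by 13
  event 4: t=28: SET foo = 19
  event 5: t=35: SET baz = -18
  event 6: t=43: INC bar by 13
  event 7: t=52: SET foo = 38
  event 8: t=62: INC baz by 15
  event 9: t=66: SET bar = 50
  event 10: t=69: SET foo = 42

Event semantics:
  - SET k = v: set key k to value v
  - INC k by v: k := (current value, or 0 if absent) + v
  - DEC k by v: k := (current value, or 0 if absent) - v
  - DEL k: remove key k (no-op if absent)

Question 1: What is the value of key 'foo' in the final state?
Track key 'foo' through all 10 events:
  event 1 (t=5: INC baz by 15): foo unchanged
  event 2 (t=15: SET baz = 30): foo unchanged
  event 3 (t=23: DEC foo by 13): foo (absent) -> -13
  event 4 (t=28: SET foo = 19): foo -13 -> 19
  event 5 (t=35: SET baz = -18): foo unchanged
  event 6 (t=43: INC bar by 13): foo unchanged
  event 7 (t=52: SET foo = 38): foo 19 -> 38
  event 8 (t=62: INC baz by 15): foo unchanged
  event 9 (t=66: SET bar = 50): foo unchanged
  event 10 (t=69: SET foo = 42): foo 38 -> 42
Final: foo = 42

Answer: 42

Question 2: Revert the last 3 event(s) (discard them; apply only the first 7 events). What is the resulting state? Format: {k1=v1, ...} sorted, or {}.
Keep first 7 events (discard last 3):
  after event 1 (t=5: INC baz by 15): {baz=15}
  after event 2 (t=15: SET baz = 30): {baz=30}
  after event 3 (t=23: DEC foo by 13): {baz=30, foo=-13}
  after event 4 (t=28: SET foo = 19): {baz=30, foo=19}
  after event 5 (t=35: SET baz = -18): {baz=-18, foo=19}
  after event 6 (t=43: INC bar by 13): {bar=13, baz=-18, foo=19}
  after event 7 (t=52: SET foo = 38): {bar=13, baz=-18, foo=38}

Answer: {bar=13, baz=-18, foo=38}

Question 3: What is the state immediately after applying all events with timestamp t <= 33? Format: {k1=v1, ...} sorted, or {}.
Apply events with t <= 33 (4 events):
  after event 1 (t=5: INC baz by 15): {baz=15}
  after event 2 (t=15: SET baz = 30): {baz=30}
  after event 3 (t=23: DEC foo by 13): {baz=30, foo=-13}
  after event 4 (t=28: SET foo = 19): {baz=30, foo=19}

Answer: {baz=30, foo=19}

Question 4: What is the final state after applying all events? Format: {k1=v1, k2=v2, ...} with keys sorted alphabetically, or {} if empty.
Answer: {bar=50, baz=-3, foo=42}

Derivation:
  after event 1 (t=5: INC baz by 15): {baz=15}
  after event 2 (t=15: SET baz = 30): {baz=30}
  after event 3 (t=23: DEC foo by 13): {baz=30, foo=-13}
  after event 4 (t=28: SET foo = 19): {baz=30, foo=19}
  after event 5 (t=35: SET baz = -18): {baz=-18, foo=19}
  after event 6 (t=43: INC bar by 13): {bar=13, baz=-18, foo=19}
  after event 7 (t=52: SET foo = 38): {bar=13, baz=-18, foo=38}
  after event 8 (t=62: INC baz by 15): {bar=13, baz=-3, foo=38}
  after event 9 (t=66: SET bar = 50): {bar=50, baz=-3, foo=38}
  after event 10 (t=69: SET foo = 42): {bar=50, baz=-3, foo=42}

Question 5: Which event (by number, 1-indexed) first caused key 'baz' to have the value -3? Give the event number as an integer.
Looking for first event where baz becomes -3:
  event 1: baz = 15
  event 2: baz = 30
  event 3: baz = 30
  event 4: baz = 30
  event 5: baz = -18
  event 6: baz = -18
  event 7: baz = -18
  event 8: baz -18 -> -3  <-- first match

Answer: 8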